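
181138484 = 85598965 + 95539519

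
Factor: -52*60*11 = -1*2^4*3^1*5^1*11^1*13^1 = -34320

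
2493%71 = 8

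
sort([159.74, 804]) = [159.74, 804]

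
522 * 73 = 38106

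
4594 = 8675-4081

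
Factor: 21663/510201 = 29^1*683^(-1) = 29/683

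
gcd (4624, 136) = 136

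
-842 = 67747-68589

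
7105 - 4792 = 2313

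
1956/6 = 326 = 326.00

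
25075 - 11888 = 13187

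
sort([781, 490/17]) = [490/17, 781]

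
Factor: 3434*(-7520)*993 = -1*2^6*3^1*5^1*17^1*47^1*101^1*331^1 = -25642914240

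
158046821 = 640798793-482751972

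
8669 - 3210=5459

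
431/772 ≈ 0.558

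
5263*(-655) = -3447265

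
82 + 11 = 93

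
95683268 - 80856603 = 14826665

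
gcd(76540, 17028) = 172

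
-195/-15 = 13 = 13.00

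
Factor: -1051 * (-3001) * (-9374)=-1 * 2^1 * 43^1 * 109^1 * 1051^1 * 3001^1=-29566074074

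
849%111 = 72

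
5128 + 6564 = 11692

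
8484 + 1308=9792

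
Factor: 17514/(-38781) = -1*2^1*7^1*31^(-1) = -14/31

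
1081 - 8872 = -7791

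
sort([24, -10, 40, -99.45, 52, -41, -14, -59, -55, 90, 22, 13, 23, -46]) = [-99.45, -59, -55, -46, -41, -14, -10, 13, 22, 23, 24, 40, 52, 90]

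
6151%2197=1757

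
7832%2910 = 2012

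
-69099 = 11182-80281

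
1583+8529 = 10112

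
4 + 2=6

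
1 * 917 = 917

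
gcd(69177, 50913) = 3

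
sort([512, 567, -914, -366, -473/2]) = [-914, -366, -473/2, 512, 567]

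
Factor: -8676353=-1 * 7^1 * 373^1 * 3323^1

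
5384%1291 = 220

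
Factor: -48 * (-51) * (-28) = -1 * 2^6 * 3^2 * 7^1 * 17^1 = -68544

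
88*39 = 3432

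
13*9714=126282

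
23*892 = 20516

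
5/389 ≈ 0.0129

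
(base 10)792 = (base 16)318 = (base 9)1070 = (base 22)1e0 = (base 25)16h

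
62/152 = 31/76 ≈ 0.408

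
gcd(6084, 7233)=3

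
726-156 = 570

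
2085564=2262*922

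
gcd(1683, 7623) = 99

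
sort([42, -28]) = [-28, 42]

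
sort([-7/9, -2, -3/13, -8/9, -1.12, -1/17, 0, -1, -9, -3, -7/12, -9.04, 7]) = [-9.04, -9, -3, -2, -1.12, -1, -8/9, -7/9, -7/12, -3/13, -1/17, 0, 7]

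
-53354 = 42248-95602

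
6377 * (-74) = -471898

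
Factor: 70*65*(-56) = -1*2^4*5^2*7^2*13^1 = -254800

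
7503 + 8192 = 15695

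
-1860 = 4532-6392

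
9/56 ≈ 0.161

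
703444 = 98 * 7178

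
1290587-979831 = 310756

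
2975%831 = 482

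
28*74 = 2072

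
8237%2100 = 1937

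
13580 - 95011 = -81431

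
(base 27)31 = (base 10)82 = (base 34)2e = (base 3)10001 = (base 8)122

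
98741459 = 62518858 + 36222601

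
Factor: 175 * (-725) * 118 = -1 * 2^1 * 5^4 * 7^1 * 29^1 * 59^1 = -14971250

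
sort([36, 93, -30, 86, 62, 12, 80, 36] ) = [-30, 12, 36, 36, 62, 80, 86, 93] 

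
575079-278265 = 296814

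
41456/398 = 20728/199 ≈ 104.16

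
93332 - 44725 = 48607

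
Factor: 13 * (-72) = -1 * 2^3 * 3^2 * 13^1 = -936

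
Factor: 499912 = 2^3*7^1*79^1*113^1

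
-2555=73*(-35)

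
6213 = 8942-2729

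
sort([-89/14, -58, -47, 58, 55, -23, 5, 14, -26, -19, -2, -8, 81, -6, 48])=[-58, -47, -26, -23, -19, -8, -89/14, -6, -2, 5, 14, 48, 55, 58, 81]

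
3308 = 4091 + -783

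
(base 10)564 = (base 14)2c4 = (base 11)473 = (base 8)1064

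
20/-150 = -2/15 ≈ -0.133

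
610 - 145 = 465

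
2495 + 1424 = 3919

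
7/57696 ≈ 0.000121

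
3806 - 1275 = 2531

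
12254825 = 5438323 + 6816502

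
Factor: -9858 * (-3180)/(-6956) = -1 * 2^1 * 3^2 * 5^1 * 31^1 * 37^(-1) * 47^(-1) * 53^2 = -7837110/1739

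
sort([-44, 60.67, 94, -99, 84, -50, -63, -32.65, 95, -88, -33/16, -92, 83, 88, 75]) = [-99, -92, -88, -63, -50, -44, -32.65, -33/16, 60.67, 75, 83, 84, 88, 94, 95]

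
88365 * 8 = 706920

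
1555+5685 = 7240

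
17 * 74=1258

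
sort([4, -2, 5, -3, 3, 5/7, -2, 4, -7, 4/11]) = [-7, -3, -2, -2, 4/11, 5/7, 3, 4, 4, 5]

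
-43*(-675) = 29025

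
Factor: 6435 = 3^2 * 5^1 * 11^1 * 13^1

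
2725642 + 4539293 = 7264935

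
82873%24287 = 10012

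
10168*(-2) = -20336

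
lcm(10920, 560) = 21840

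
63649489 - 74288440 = -10638951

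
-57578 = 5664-63242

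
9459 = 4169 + 5290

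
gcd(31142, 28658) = 46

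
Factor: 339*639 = 3^3*71^1*113^1 = 216621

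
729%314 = 101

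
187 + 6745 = 6932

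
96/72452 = 24/18113 ≈ 0.00133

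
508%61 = 20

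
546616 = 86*6356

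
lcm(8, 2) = 8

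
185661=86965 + 98696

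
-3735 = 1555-5290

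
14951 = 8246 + 6705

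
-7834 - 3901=-11735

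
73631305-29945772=43685533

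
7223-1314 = 5909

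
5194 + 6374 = 11568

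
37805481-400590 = 37404891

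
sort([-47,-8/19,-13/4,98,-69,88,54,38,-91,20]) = [-91,-69,-47,-13/4,-8/19,20,38,54,88,98]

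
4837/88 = 54 + 85/88≈54.97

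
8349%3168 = 2013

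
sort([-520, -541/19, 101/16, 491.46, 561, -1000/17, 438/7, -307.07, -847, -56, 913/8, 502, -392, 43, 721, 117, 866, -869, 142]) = [-869, -847, -520, -392, -307.07, -1000/17, -56, -541/19, 101/16, 43, 438/7, 913/8, 117, 142, 491.46, 502, 561, 721, 866]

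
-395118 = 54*(-7317)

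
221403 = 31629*7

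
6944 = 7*992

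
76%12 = 4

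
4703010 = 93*50570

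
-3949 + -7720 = -11669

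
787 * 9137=7190819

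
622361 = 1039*599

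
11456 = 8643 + 2813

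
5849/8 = 731 + 1/8 ≈ 731.13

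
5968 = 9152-3184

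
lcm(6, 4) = 12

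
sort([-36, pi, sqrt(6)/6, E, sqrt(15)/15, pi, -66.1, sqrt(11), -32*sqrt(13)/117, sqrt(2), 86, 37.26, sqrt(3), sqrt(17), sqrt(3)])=[-66.1, -36, -32*sqrt(13)/117, sqrt(15)/15, sqrt(6)/6, sqrt(2), sqrt(3), sqrt(3), E, pi, pi, sqrt(11), sqrt(17), 37.26, 86]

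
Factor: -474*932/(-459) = 2^3*3^(-2)*17^(-1)*79^1*233^1 = 147256/153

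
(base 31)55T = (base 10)4989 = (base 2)1001101111101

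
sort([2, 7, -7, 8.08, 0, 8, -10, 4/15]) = [-10, -7, 0, 4/15, 2, 7, 8, 8.08]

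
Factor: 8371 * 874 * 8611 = 2^1 * 11^1 * 19^1 * 23^1 * 79^1 * 109^1 * 761^1 = 63000263194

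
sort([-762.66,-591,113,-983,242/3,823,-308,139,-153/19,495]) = [-983,-762.66,-591,-308,-153/19,242/3,113,139,495,823]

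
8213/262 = 31 + 91/262 ≈ 31.35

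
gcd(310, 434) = 62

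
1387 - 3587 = -2200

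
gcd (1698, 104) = 2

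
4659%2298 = 63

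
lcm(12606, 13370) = 441210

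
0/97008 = 0 = 0.00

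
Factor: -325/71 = -1*5^2*13^1*71^(-1)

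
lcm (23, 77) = 1771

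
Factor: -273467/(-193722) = 2^(-1) * 3^(-1) * 19^1 * 37^1 * 83^(-1) = 703/498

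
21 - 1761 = -1740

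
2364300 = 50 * 47286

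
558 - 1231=-673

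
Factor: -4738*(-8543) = 2^1*23^1*103^1*8543^1 = 40476734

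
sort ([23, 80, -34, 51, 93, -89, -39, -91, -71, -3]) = [-91, -89, -71, -39, -34, -3, 23, 51, 80, 93]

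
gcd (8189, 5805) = 1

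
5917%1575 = 1192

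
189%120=69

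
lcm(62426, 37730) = 3433430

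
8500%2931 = 2638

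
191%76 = 39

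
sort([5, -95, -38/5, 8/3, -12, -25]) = [-95, -25, -12, -38/5, 8/3, 5]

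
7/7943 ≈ 0.000881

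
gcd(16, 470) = 2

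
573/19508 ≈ 0.0294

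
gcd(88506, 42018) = 894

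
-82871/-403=205 + 256/403 ≈ 205.64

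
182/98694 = 91/49347 ≈ 0.00184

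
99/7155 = 11/795 ≈ 0.0138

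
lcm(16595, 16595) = 16595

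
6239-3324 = 2915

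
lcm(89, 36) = 3204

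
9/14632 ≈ 0.000615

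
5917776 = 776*7626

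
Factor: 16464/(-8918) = -1*2^3*3^1*13^(-1) = -24/13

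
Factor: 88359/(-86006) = -1 * 2^(-1) * 3^1 * 29453^1 * 43003^(-1)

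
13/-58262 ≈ -0.000223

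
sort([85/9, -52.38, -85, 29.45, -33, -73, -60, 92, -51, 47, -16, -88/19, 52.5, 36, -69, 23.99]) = [-85, -73, -69, -60, -52.38, -51, -33, -16, -88/19, 85/9, 23.99, 29.45, 36, 47, 52.5, 92]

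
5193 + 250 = 5443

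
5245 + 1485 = 6730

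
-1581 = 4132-5713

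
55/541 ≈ 0.102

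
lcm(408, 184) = 9384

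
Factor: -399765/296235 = -1 * 3^(-1) * 227^(-1) * 919^1 = -919/681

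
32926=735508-702582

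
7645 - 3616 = 4029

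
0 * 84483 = 0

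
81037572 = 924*87703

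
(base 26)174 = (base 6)3554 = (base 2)1101011110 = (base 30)sm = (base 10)862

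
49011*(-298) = -14605278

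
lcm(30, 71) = 2130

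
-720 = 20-740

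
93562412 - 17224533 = 76337879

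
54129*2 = 108258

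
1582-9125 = -7543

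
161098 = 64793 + 96305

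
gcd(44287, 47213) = 1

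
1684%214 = 186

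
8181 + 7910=16091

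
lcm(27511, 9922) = 605242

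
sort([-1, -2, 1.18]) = [-2, -1, 1.18]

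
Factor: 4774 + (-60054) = -1*2^4*5^1*691^1 = -55280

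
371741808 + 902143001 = 1273884809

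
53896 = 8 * 6737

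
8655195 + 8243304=16898499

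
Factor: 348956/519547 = 2^2*7^(-2)*461^(-1)*3793^1 = 15172/22589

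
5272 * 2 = 10544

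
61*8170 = 498370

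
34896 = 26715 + 8181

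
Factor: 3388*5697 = 2^2*3^3*7^1*11^2*211^1 = 19301436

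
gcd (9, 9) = 9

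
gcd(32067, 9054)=9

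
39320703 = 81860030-42539327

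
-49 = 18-67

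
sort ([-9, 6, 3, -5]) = [-9, -5, 3, 6]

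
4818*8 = 38544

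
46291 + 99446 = 145737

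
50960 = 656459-605499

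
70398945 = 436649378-366250433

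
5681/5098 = 1 + 583/5098≈1.11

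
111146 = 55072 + 56074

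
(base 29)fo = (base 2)111001011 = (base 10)459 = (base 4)13023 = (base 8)713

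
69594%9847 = 665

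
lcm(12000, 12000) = 12000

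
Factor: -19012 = -1*2^2*7^2*97^1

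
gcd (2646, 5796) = 126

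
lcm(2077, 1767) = 118389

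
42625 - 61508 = -18883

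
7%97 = 7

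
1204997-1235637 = -30640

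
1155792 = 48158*24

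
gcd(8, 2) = 2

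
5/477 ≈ 0.0105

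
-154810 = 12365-167175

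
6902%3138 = 626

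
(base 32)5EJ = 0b1010111010011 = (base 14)2071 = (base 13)270A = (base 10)5587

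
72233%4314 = 3209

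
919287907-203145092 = 716142815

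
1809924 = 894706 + 915218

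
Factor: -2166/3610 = -1 * 3^1 * 5^(-1) = -3/5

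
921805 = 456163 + 465642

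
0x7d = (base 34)3n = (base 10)125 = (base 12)a5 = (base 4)1331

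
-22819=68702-91521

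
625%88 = 9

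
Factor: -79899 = -1*3^1*26633^1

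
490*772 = 378280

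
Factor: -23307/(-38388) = 2^(-2) * 7^(-1) * 17^1 = 17/28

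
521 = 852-331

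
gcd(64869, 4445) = 7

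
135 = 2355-2220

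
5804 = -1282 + 7086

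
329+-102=227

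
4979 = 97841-92862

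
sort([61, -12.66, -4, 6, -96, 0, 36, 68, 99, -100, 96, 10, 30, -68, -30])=[-100, -96, -68, -30, -12.66, -4, 0, 6, 10, 30, 36, 61, 68, 96, 99]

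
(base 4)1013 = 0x47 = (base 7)131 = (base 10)71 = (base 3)2122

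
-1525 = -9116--7591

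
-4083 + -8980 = -13063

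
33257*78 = 2594046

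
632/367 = 1 + 265/367 ≈ 1.72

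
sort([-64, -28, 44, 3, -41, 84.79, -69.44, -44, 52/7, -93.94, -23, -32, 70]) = [-93.94, -69.44, -64, -44, -41, -32, -28, -23, 3, 52/7, 44, 70, 84.79]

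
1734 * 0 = 0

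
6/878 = 3/439 ≈ 0.00683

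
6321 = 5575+746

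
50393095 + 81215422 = 131608517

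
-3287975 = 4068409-7356384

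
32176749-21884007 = 10292742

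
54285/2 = 27142+1/2 = 27142.50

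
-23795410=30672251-54467661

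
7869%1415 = 794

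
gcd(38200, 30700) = 100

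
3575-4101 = -526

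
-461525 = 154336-615861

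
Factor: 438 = 2^1 * 3^1 * 73^1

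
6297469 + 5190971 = 11488440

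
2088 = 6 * 348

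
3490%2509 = 981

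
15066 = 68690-53624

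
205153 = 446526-241373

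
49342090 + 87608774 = 136950864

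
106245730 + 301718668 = 407964398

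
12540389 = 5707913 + 6832476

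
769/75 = 10 + 19/75 ≈ 10.25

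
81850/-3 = -27283 - 1/3 ≈ -27283.33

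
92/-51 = -1 - 41/51 ≈ -1.80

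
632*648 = 409536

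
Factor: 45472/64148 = 2^3 * 7^1 * 79^(-1) = 56/79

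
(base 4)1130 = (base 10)92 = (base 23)40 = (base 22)44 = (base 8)134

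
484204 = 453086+31118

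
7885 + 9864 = 17749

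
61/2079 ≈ 0.0293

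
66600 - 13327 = 53273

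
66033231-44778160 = 21255071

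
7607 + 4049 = 11656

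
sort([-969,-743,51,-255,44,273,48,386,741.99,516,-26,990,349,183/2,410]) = [-969,-743,-255,-26,44,48,51,183/2,273,349,386,410,516,741.99,990]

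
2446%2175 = 271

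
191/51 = 3+38/51 ≈ 3.75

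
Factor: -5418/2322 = -1*3^(-1)*7^1 = -7/3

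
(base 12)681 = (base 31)100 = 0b1111000001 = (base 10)961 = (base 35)rg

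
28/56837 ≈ 0.000493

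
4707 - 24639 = -19932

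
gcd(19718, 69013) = 9859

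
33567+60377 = 93944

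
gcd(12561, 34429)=1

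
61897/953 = 64 + 905/953≈64.95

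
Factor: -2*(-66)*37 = 2^2*3^1*11^1*37^1 = 4884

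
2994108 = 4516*663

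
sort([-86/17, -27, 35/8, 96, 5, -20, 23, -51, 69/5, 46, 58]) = [-51, -27, -20, -86/17, 35/8, 5, 69/5, 23, 46, 58, 96]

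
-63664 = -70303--6639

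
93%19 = 17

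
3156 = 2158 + 998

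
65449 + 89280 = 154729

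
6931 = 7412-481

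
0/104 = 0 = 0.00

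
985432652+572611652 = 1558044304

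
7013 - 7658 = -645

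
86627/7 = 12375 + 2/7 ≈ 12375.29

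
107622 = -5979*(-18)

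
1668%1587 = 81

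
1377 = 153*9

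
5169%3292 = 1877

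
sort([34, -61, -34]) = [-61, -34, 34]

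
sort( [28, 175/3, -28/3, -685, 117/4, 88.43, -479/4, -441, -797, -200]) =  [-797, -685, -441, -200, -479/4, -28/3, 28, 117/4, 175/3, 88.43]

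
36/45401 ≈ 0.000793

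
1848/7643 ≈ 0.242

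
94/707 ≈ 0.133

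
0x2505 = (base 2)10010100000101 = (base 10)9477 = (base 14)364d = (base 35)7pr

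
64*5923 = 379072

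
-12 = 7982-7994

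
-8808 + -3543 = -12351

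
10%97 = 10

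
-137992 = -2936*47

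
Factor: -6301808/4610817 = -1*2^4*3^(-3)*389^(-1)*439^(-1)*393863^1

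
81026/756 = 107 + 67/378 ≈ 107.18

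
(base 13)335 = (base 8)1047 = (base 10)551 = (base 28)jj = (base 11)461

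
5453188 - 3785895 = 1667293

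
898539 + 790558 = 1689097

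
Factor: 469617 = 3^1 * 156539^1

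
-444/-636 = 37/53≈0.698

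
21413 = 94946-73533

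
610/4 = 152 + 1/2 = 152.50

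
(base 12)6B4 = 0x3E8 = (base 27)1A1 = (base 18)31A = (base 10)1000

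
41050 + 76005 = 117055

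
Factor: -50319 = -1*3^2*5591^1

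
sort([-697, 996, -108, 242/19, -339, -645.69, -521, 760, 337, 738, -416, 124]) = [-697, -645.69, -521, -416, -339, -108, 242/19, 124, 337, 738, 760, 996]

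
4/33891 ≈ 0.000118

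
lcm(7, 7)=7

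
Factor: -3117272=-1*2^3*389659^1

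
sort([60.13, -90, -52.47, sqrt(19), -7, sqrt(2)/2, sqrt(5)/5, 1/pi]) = [-90, -52.47, -7, 1/pi, sqrt(5)/5, sqrt(2)/2, sqrt(19), 60.13]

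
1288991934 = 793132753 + 495859181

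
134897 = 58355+76542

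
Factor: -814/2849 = -1 * 2^1 * 7^ (-1) = -2/7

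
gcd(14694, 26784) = 186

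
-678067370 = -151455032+-526612338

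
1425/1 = 1425 = 1425.00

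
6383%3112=159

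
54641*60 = 3278460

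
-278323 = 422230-700553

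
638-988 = -350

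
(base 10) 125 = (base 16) 7d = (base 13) 98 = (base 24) 55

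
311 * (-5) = -1555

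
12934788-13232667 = -297879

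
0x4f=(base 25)34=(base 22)3d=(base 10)79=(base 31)2h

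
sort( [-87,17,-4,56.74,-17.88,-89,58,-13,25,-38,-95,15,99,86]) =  [-95,-89,-87,-38,-17.88,-13,-4,15,17,25,56.74,58,86,99]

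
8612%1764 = 1556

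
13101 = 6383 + 6718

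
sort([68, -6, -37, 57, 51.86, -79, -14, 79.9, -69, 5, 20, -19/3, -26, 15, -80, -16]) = [-80, -79, -69, -37, -26, -16, -14, -19/3, -6, 5, 15, 20, 51.86, 57, 68, 79.9]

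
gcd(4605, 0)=4605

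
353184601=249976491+103208110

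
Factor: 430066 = 2^1*7^1*13^1*17^1*139^1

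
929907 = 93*9999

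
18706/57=328 + 10/57≈328.18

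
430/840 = 43/84 ≈ 0.512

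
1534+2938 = 4472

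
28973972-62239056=-33265084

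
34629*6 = 207774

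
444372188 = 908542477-464170289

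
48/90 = 8/15 ≈ 0.533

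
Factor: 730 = 2^1*5^1*73^1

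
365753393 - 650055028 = -284301635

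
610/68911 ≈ 0.00885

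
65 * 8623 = 560495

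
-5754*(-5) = 28770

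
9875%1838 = 685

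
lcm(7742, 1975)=193550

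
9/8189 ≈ 0.00110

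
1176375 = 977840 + 198535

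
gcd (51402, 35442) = 6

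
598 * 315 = 188370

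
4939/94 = 52 + 51/94 ≈ 52.54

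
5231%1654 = 269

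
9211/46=200 + 11/46 ≈ 200.24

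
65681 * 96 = 6305376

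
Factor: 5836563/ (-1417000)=-1*2^ (-3)*3^3*5^ (-3)*13^ (-1)*109^ (-1)*113^1*1913^1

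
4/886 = 2/443 ≈ 0.00451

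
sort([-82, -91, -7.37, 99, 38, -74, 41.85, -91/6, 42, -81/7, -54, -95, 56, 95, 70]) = [-95, -91, -82, -74, -54, -91/6, -81/7, -7.37, 38, 41.85, 42, 56, 70, 95, 99]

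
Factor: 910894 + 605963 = 3^1*505619^1 = 1516857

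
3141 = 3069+72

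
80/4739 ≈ 0.0169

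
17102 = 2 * 8551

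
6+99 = 105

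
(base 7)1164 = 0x1b6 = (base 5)3223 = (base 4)12312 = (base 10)438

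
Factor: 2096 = 2^4 * 131^1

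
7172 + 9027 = 16199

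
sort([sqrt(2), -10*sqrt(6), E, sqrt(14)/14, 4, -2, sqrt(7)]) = [-10*sqrt(6), -2, sqrt(14)/14, sqrt(2), sqrt(7), E, 4]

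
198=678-480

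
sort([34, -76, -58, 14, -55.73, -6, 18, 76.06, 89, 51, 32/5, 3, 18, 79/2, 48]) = [-76, -58, -55.73, -6, 3, 32/5, 14, 18, 18, 34, 79/2, 48, 51, 76.06, 89]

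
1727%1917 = 1727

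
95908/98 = 47954/49 ≈ 978.65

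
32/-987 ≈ -0.0324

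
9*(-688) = -6192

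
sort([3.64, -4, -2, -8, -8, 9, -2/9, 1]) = [-8, -8, -4, -2, -2/9, 1, 3.64, 9]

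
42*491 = 20622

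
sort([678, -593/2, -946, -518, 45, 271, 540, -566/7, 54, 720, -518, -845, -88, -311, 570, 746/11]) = [-946, -845, -518, -518, -311, -593/2, -88, -566/7, 45, 54, 746/11, 271, 540, 570, 678, 720]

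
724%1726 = 724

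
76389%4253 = 4088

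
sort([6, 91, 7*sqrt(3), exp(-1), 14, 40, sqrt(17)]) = [exp(-1), sqrt(17), 6, 7*sqrt(3), 14, 40, 91]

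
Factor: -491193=-1*3^2*54577^1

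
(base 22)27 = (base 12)43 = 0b110011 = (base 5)201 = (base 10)51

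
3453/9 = 1151/3 ≈ 383.67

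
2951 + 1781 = 4732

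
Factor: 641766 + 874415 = 19^1*199^1*401^1 = 1516181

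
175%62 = 51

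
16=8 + 8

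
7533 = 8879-1346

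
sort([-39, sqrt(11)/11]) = [-39, sqrt(11)/11]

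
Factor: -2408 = -1*2^3*7^1*43^1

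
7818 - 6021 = 1797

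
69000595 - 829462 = 68171133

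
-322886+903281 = 580395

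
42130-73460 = -31330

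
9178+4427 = 13605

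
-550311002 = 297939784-848250786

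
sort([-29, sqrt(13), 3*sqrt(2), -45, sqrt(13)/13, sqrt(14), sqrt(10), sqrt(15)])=[-45, -29, sqrt(13)/13, sqrt(10), sqrt(13), sqrt(14), sqrt(15), 3*sqrt(2)]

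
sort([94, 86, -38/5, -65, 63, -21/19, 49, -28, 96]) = [-65, -28, -38/5, -21/19, 49, 63, 86, 94, 96]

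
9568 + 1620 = 11188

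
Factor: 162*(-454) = -1*2^2*3^4*227^1 = -73548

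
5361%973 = 496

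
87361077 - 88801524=-1440447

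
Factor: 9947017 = 23^1*432479^1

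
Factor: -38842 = -1*2^1*19421^1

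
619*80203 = 49645657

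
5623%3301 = 2322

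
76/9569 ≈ 0.00794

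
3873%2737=1136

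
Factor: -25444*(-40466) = 2^3*6361^1*20233^1 = 1029616904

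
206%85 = 36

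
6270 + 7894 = 14164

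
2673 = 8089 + -5416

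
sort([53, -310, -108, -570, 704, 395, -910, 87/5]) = [-910, -570, -310, -108, 87/5, 53, 395, 704]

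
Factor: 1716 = 2^2 * 3^1 * 11^1 * 13^1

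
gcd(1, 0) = 1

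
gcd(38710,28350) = 70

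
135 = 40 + 95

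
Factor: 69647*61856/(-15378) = -1*2^4*3^(-1)*11^(-1)*233^(-1)*257^1*271^1*1933^1 = -2154042416/7689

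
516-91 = 425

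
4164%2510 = 1654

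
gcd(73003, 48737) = 1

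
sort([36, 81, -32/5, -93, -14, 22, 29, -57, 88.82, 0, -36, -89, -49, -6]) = [-93, -89, -57, -49, -36, -14, -32/5, -6, 0, 22, 29, 36, 81, 88.82]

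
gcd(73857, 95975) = 1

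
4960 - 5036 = -76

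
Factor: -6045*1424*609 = -1*2^4*3^2*5^1*7^1*13^1*29^1*31^1*89^1 = -5242320720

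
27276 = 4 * 6819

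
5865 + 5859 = 11724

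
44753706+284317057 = 329070763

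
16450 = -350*(-47)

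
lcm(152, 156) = 5928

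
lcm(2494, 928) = 39904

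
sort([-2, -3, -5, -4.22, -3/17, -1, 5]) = [-5, -4.22, -3, -2, -1, -3/17, 5]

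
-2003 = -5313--3310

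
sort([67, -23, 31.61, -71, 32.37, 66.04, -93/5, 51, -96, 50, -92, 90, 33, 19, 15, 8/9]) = [-96, -92, -71, -23, -93/5, 8/9, 15, 19, 31.61, 32.37, 33, 50, 51, 66.04, 67, 90]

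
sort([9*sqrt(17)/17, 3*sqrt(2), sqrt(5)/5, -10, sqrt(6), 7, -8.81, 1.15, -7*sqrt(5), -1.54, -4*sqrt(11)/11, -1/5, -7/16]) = [-7*sqrt(5), -10, -8.81, -1.54, -4*sqrt(11)/11, -7/16, -1/5, sqrt(5)/5, 1.15, 9*sqrt(17)/17, sqrt(6), 3*sqrt(2), 7]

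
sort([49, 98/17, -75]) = [-75, 98/17, 49]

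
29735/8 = 3716+7/8 ≈ 3716.88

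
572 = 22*26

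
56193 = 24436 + 31757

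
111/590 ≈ 0.188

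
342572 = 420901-78329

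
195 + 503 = 698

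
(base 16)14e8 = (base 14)1d44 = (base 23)a2g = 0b1010011101000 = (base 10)5352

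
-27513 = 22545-50058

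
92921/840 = 110+521/840 ≈ 110.62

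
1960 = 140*14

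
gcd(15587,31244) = 1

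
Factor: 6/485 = 2^1 * 3^1 * 5^(-1) * 97^(-1)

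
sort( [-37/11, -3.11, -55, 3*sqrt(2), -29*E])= [-29*E, -55, -37/11, -3.11, 3*sqrt(2)]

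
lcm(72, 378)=1512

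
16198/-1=-16198=-16198.00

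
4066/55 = 73 + 51/55 ≈ 73.93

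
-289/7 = -41 - 2/7 ≈ -41.29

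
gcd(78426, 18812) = 2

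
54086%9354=7316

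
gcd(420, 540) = 60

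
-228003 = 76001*(-3)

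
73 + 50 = 123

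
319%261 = 58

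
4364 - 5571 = -1207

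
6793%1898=1099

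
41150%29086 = 12064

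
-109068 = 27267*(-4)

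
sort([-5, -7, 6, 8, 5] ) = [-7, -5, 5, 6, 8] 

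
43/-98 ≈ -0.439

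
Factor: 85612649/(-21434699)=-1 * 11^(-1) * 13^(-1) * 53^1 * 149893^(-1) * 1615333^1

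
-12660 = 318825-331485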